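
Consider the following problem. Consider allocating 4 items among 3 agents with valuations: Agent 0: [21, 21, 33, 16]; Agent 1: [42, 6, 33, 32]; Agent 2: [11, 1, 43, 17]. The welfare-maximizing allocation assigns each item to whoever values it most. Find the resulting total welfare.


Step 1: For each item, find the maximum value among all agents.
Step 2: Item 0 -> Agent 1 (value 42)
Step 3: Item 1 -> Agent 0 (value 21)
Step 4: Item 2 -> Agent 2 (value 43)
Step 5: Item 3 -> Agent 1 (value 32)
Step 6: Total welfare = 42 + 21 + 43 + 32 = 138

138


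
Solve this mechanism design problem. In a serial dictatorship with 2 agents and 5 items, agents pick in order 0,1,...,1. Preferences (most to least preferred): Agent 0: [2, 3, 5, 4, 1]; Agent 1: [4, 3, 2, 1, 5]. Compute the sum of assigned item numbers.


Step 1: Agent 0 picks item 2
Step 2: Agent 1 picks item 4
Step 3: Sum = 2 + 4 = 6

6


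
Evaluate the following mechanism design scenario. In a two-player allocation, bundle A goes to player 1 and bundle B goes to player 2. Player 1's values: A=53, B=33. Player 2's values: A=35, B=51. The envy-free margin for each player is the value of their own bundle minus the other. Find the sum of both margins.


Step 1: Player 1's margin = v1(A) - v1(B) = 53 - 33 = 20
Step 2: Player 2's margin = v2(B) - v2(A) = 51 - 35 = 16
Step 3: Total margin = 20 + 16 = 36

36


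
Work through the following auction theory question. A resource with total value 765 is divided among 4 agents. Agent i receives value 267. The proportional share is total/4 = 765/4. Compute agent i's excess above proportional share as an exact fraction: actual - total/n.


Step 1: Proportional share = 765/4
Step 2: Agent's actual allocation = 267
Step 3: Excess = 267 - 765/4 = 303/4

303/4


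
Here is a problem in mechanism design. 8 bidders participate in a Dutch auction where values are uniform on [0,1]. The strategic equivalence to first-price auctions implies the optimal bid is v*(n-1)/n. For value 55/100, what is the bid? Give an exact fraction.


Step 1: Dutch auctions are strategically equivalent to first-price auctions
Step 2: The equilibrium bid is b(v) = v*(n-1)/n
Step 3: b = 11/20 * 7/8
Step 4: b = 77/160

77/160


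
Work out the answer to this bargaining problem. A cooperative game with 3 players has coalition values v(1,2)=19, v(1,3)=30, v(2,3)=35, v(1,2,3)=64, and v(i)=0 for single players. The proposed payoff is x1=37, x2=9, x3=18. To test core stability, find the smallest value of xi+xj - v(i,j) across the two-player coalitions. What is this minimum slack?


Step 1: Slack for coalition (1,2): x1+x2 - v12 = 46 - 19 = 27
Step 2: Slack for coalition (1,3): x1+x3 - v13 = 55 - 30 = 25
Step 3: Slack for coalition (2,3): x2+x3 - v23 = 27 - 35 = -8
Step 4: Minimum slack = min(27, 25, -8) = -8, attained by (2,3); coalition (2,3) can block (slack < 0), so the allocation is not in the core

-8


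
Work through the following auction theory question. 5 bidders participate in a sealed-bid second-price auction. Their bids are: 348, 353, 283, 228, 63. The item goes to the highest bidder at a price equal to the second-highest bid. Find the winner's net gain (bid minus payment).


Step 1: Sort bids in descending order: 353, 348, 283, 228, 63
Step 2: The winning bid is the highest: 353
Step 3: The payment equals the second-highest bid: 348
Step 4: Surplus = winner's bid - payment = 353 - 348 = 5

5


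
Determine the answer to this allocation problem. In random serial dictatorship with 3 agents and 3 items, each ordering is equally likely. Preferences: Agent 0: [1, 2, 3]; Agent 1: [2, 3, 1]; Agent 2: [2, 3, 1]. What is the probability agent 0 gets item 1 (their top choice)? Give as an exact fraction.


Step 1: Agent 0 wants item 1
Step 2: There are 6 possible orderings of agents
Step 3: In 6 orderings, agent 0 gets item 1
Step 4: Probability = 6/6 = 1

1


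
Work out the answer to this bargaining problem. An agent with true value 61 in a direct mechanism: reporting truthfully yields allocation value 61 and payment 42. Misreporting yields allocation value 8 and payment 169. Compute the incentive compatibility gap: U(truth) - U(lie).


Step 1: U(truth) = value - payment = 61 - 42 = 19
Step 2: U(lie) = allocation - payment = 8 - 169 = -161
Step 3: IC gap = 19 - (-161) = 180

180


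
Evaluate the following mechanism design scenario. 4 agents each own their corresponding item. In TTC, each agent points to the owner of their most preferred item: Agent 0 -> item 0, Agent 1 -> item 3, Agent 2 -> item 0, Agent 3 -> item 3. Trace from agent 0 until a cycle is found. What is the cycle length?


Step 1: Trace the pointer graph from agent 0: 0 -> 0
Step 2: A cycle is detected when we revisit agent 0
Step 3: The cycle is: 0 -> 0
Step 4: Cycle length = 1

1


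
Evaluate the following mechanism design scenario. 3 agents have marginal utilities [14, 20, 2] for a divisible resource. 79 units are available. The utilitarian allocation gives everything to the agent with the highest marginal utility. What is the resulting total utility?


Step 1: The marginal utilities are [14, 20, 2]
Step 2: The highest marginal utility is 20
Step 3: All 79 units go to that agent
Step 4: Total utility = 20 * 79 = 1580

1580


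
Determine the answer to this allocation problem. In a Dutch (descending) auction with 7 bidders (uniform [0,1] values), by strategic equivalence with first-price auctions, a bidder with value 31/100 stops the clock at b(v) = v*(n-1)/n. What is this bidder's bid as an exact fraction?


Step 1: Dutch auctions are strategically equivalent to first-price auctions
Step 2: The equilibrium bid is b(v) = v*(n-1)/n
Step 3: b = 31/100 * 6/7
Step 4: b = 93/350

93/350


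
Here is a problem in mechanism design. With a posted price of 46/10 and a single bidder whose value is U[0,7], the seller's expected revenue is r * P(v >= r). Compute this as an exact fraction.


Step 1: Posted price r = 23/5, value support [0,7]
Step 2: P(v >= r) = (7 - 23/5)/7 = 12/35
Step 3: Expected revenue = r * P(v >= r) = 23/5 * 12/35
Step 4: Revenue = 276/175

276/175


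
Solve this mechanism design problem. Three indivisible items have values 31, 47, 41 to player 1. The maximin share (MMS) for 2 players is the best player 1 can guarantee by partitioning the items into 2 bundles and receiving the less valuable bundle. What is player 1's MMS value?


Step 1: Item values = 31, 47, 41
Step 2: Enumerate all 2-bundle partitions and take the smaller bundle:
  Partition 1: {31} vs {47,41} -> bundles 31, 88; min = 31
  Partition 2: {47} vs {31,41} -> bundles 47, 72; min = 47
  Partition 3: {41} vs {31,47} -> bundles 41, 78; min = 41
Step 3: MMS = max(31, 47, 41) = 47

47


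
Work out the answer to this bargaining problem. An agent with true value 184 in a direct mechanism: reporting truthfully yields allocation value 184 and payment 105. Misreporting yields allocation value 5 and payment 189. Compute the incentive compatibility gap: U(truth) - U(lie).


Step 1: U(truth) = value - payment = 184 - 105 = 79
Step 2: U(lie) = allocation - payment = 5 - 189 = -184
Step 3: IC gap = 79 - (-184) = 263

263


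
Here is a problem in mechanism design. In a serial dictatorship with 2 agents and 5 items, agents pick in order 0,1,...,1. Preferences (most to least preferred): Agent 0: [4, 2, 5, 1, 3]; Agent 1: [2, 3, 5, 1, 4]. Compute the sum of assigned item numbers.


Step 1: Agent 0 picks item 4
Step 2: Agent 1 picks item 2
Step 3: Sum = 4 + 2 = 6

6


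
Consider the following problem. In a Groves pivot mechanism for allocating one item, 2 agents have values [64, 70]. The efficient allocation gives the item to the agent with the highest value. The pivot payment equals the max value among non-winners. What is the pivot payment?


Step 1: The efficient winner is agent 1 with value 70
Step 2: Other agents' values: [64]
Step 3: Pivot payment = max(others) = 64
Step 4: The winner pays 64

64


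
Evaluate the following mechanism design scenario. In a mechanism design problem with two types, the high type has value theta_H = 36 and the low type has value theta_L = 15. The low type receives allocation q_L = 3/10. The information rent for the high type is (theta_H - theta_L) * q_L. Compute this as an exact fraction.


Step 1: theta_H - theta_L = 36 - 15 = 21
Step 2: Information rent = (theta_H - theta_L) * q_L
Step 3: = 21 * 3/10
Step 4: = 63/10

63/10


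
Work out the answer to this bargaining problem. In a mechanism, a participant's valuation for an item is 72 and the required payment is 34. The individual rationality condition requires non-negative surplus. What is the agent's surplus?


Step 1: Surplus = value - payment = 72 - 34 = 38
Step 2: IR is satisfied (surplus >= 0)

38


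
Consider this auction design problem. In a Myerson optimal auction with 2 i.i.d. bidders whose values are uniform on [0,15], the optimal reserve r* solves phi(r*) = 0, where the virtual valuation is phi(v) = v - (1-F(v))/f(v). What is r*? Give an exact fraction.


Step 1: For U[0,15], F(v) = v/15 and f(v) = 1/15
Step 2: phi(v) = v - (1 - v/15)/(1/15) = v - (15 - v) = 2v - 15
Step 3: Set phi(r*) = 0: 2r* - 15 = 0
Step 4: r* = 15/2 (the number of bidders n = 2 does not enter)

15/2


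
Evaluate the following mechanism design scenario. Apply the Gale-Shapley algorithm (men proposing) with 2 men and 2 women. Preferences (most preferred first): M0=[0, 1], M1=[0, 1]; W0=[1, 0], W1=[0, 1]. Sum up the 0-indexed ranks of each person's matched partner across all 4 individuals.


Step 1: Run Gale-Shapley (men propose, women hold best offer):
  M0 proposes to W0; she accepts
  M1 proposes to W0; she switches from M0
  M0 proposes to W1; she accepts
Step 2: Final matching: W0-M1, W1-M0
Step 3: 0-indexed ranks (man's rank of his match, then woman's): 0 + 0 + 1 + 0
Step 4: Total rank sum = 1

1


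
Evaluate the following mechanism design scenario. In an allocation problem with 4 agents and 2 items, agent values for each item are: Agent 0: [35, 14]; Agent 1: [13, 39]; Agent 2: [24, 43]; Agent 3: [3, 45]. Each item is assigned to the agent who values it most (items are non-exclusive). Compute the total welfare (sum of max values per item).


Step 1: For each item, find the maximum value among all agents.
Step 2: Item 0 -> Agent 0 (value 35)
Step 3: Item 1 -> Agent 3 (value 45)
Step 4: Total welfare = 35 + 45 = 80

80


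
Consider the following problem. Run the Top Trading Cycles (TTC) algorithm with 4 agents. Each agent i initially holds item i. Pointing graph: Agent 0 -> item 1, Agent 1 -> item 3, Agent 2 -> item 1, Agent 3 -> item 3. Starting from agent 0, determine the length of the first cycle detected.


Step 1: Trace the pointer graph from agent 0: 0 -> 1 -> 3 -> 3
Step 2: A cycle is detected when we revisit agent 3
Step 3: The cycle is: 3 -> 3
Step 4: Cycle length = 1

1


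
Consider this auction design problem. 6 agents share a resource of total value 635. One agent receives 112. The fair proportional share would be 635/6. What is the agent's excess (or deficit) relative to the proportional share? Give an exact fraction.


Step 1: Proportional share = 635/6
Step 2: Agent's actual allocation = 112
Step 3: Excess = 112 - 635/6 = 37/6

37/6


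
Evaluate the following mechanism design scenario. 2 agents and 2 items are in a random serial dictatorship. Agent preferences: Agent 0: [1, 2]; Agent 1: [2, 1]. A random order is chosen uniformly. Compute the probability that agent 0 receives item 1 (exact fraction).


Step 1: Agent 0 wants item 1
Step 2: There are 2 possible orderings of agents
Step 3: In 2 orderings, agent 0 gets item 1
Step 4: Probability = 2/2 = 1

1


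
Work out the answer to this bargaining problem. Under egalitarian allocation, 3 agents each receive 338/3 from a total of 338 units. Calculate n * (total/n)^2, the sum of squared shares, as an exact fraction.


Step 1: Each agent's share = 338/3
Step 2: Square of each share = (338/3)^2 = 114244/9
Step 3: Sum of squares = 3 * 114244/9 = 114244/3

114244/3


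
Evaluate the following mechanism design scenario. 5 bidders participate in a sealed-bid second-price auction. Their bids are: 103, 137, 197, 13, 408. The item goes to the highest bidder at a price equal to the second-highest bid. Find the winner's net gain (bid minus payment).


Step 1: Sort bids in descending order: 408, 197, 137, 103, 13
Step 2: The winning bid is the highest: 408
Step 3: The payment equals the second-highest bid: 197
Step 4: Surplus = winner's bid - payment = 408 - 197 = 211

211


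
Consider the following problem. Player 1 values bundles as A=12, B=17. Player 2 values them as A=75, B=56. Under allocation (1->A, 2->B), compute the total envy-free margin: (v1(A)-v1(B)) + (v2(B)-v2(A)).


Step 1: Player 1's margin = v1(A) - v1(B) = 12 - 17 = -5
Step 2: Player 2's margin = v2(B) - v2(A) = 56 - 75 = -19
Step 3: Total margin = -5 + -19 = -24

-24


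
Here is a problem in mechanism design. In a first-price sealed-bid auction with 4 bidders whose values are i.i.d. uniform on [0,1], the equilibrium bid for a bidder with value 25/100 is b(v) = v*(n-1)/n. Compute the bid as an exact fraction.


Step 1: The symmetric BNE bidding function is b(v) = v * (n-1) / n
Step 2: Substitute v = 1/4 and n = 4
Step 3: b = 1/4 * 3/4
Step 4: b = 3/16

3/16


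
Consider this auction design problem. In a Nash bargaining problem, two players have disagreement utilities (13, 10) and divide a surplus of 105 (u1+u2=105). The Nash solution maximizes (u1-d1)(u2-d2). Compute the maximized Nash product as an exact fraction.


Step 1: The Nash solution splits surplus symmetrically above the disagreement point
Step 2: u1 = (total + d1 - d2)/2 = (105 + 13 - 10)/2 = 54
Step 3: u2 = (total - d1 + d2)/2 = (105 - 13 + 10)/2 = 51
Step 4: Nash product = (54 - 13) * (51 - 10)
Step 5: = 41 * 41 = 1681

1681


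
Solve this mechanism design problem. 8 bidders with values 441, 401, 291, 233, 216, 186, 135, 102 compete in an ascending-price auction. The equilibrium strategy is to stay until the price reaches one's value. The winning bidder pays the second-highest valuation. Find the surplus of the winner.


Step 1: Identify the highest value: 441
Step 2: Identify the second-highest value: 401
Step 3: The final price = second-highest value = 401
Step 4: Surplus = 441 - 401 = 40

40


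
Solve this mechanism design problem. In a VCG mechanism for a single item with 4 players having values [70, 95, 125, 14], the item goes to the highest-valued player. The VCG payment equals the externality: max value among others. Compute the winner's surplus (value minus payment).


Step 1: The winner is the agent with the highest value: agent 2 with value 125
Step 2: Values of other agents: [70, 95, 14]
Step 3: VCG payment = max of others' values = 95
Step 4: Surplus = 125 - 95 = 30

30


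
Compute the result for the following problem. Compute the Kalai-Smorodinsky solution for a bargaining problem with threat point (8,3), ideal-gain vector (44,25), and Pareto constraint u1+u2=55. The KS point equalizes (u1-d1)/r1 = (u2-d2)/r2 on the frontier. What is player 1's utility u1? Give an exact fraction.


Step 1: At the KS point, (u1-d1)/r1 = (u2-d2)/r2 = t and u1+u2 = 55
Step 2: u1 = d1 + r1*t and u2 = d2 + r2*t, so (d1 + r1*t) + (d2 + r2*t) = 55
Step 3: t = (55 - 8 - 3)/(44 + 25) = 44/69
Step 4: u1 = d1 + r1*t = 8 + 44 * 44/69 = 2488/69
Step 5: (Check: u2 = d2 + r2*t = 1307/69; u1+u2 = 2488/69 + 1307/69 = 55, on the frontier.)

2488/69


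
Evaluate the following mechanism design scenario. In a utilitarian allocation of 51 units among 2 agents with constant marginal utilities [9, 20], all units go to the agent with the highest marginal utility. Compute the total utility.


Step 1: The marginal utilities are [9, 20]
Step 2: The highest marginal utility is 20
Step 3: All 51 units go to that agent
Step 4: Total utility = 20 * 51 = 1020

1020


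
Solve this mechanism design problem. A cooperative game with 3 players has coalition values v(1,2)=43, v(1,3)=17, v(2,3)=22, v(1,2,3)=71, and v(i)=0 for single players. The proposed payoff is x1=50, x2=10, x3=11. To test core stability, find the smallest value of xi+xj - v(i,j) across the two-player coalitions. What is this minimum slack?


Step 1: Slack for coalition (1,2): x1+x2 - v12 = 60 - 43 = 17
Step 2: Slack for coalition (1,3): x1+x3 - v13 = 61 - 17 = 44
Step 3: Slack for coalition (2,3): x2+x3 - v23 = 21 - 22 = -1
Step 4: Minimum slack = min(17, 44, -1) = -1, attained by (2,3); coalition (2,3) can block (slack < 0), so the allocation is not in the core

-1


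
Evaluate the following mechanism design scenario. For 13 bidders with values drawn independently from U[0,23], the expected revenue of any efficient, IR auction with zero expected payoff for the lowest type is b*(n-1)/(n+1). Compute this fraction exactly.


Step 1: By Revenue Equivalence, expected revenue = b*(n-1)/(n+1)
Step 2: Substituting n = 13, b = 23
Step 3: Revenue = 23*(13-1)/(13+1) = 23*12/14
Step 4: Revenue = 276/14 = 138/7

138/7


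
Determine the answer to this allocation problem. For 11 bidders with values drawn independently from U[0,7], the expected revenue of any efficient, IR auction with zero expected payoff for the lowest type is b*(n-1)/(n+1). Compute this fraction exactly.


Step 1: By Revenue Equivalence, expected revenue = b*(n-1)/(n+1)
Step 2: Substituting n = 11, b = 7
Step 3: Revenue = 7*(11-1)/(11+1) = 7*10/12
Step 4: Revenue = 70/12 = 35/6

35/6


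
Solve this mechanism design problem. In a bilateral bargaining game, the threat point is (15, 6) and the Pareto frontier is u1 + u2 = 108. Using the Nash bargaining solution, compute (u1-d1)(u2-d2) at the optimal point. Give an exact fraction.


Step 1: The Nash solution splits surplus symmetrically above the disagreement point
Step 2: u1 = (total + d1 - d2)/2 = (108 + 15 - 6)/2 = 117/2
Step 3: u2 = (total - d1 + d2)/2 = (108 - 15 + 6)/2 = 99/2
Step 4: Nash product = (117/2 - 15) * (99/2 - 6)
Step 5: = 87/2 * 87/2 = 7569/4

7569/4


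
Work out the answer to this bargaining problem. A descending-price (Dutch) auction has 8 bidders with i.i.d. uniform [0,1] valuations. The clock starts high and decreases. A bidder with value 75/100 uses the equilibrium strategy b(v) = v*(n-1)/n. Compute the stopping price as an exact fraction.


Step 1: Dutch auctions are strategically equivalent to first-price auctions
Step 2: The equilibrium bid is b(v) = v*(n-1)/n
Step 3: b = 3/4 * 7/8
Step 4: b = 21/32

21/32


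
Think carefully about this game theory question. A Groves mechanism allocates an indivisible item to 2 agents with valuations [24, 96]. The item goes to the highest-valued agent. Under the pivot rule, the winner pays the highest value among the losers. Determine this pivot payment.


Step 1: The efficient winner is agent 1 with value 96
Step 2: Other agents' values: [24]
Step 3: Pivot payment = max(others) = 24
Step 4: The winner pays 24

24


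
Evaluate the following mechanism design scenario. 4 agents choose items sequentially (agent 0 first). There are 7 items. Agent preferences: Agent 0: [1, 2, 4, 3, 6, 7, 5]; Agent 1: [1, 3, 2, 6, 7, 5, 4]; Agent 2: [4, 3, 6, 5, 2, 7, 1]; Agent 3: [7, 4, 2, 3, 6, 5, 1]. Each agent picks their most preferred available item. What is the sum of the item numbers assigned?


Step 1: Agent 0 picks item 1
Step 2: Agent 1 picks item 3
Step 3: Agent 2 picks item 4
Step 4: Agent 3 picks item 7
Step 5: Sum = 1 + 3 + 4 + 7 = 15

15


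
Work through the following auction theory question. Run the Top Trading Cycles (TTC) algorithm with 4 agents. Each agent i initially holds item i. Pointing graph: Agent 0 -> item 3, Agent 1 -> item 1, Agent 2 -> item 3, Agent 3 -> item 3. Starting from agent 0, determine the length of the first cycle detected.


Step 1: Trace the pointer graph from agent 0: 0 -> 3 -> 3
Step 2: A cycle is detected when we revisit agent 3
Step 3: The cycle is: 3 -> 3
Step 4: Cycle length = 1

1


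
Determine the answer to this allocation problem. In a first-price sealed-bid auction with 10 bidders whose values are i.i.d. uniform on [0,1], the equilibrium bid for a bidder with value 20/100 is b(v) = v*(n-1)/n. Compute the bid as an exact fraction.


Step 1: The symmetric BNE bidding function is b(v) = v * (n-1) / n
Step 2: Substitute v = 1/5 and n = 10
Step 3: b = 1/5 * 9/10
Step 4: b = 9/50

9/50


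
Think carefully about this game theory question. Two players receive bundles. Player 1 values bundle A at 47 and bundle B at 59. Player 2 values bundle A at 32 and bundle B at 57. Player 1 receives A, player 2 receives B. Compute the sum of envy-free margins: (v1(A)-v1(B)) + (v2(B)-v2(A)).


Step 1: Player 1's margin = v1(A) - v1(B) = 47 - 59 = -12
Step 2: Player 2's margin = v2(B) - v2(A) = 57 - 32 = 25
Step 3: Total margin = -12 + 25 = 13

13


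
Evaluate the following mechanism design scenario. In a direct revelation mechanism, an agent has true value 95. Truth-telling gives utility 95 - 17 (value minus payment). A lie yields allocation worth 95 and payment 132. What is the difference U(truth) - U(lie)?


Step 1: U(truth) = value - payment = 95 - 17 = 78
Step 2: U(lie) = allocation - payment = 95 - 132 = -37
Step 3: IC gap = 78 - (-37) = 115

115


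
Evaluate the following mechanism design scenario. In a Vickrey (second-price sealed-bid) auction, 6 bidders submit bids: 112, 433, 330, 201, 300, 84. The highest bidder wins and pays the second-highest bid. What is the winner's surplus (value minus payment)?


Step 1: Sort bids in descending order: 433, 330, 300, 201, 112, 84
Step 2: The winning bid is the highest: 433
Step 3: The payment equals the second-highest bid: 330
Step 4: Surplus = winner's bid - payment = 433 - 330 = 103

103


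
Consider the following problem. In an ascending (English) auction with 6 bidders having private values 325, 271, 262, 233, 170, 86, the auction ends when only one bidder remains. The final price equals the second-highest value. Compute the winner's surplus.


Step 1: Identify the highest value: 325
Step 2: Identify the second-highest value: 271
Step 3: The final price = second-highest value = 271
Step 4: Surplus = 325 - 271 = 54

54


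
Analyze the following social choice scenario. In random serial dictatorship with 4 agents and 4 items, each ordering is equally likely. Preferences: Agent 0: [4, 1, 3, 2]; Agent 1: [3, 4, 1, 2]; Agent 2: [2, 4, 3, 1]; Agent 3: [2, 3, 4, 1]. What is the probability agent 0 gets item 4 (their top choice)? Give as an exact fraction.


Step 1: Agent 0 wants item 4
Step 2: There are 24 possible orderings of agents
Step 3: In 17 orderings, agent 0 gets item 4
Step 4: Probability = 17/24

17/24


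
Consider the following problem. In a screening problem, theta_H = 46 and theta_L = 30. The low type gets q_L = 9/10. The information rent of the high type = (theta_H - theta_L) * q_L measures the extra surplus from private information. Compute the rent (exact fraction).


Step 1: theta_H - theta_L = 46 - 30 = 16
Step 2: Information rent = (theta_H - theta_L) * q_L
Step 3: = 16 * 9/10
Step 4: = 72/5

72/5


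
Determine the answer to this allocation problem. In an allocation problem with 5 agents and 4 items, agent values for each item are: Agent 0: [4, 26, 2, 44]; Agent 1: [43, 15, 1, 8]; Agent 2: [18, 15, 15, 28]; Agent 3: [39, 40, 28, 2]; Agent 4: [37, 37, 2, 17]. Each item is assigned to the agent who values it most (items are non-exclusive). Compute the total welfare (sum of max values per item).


Step 1: For each item, find the maximum value among all agents.
Step 2: Item 0 -> Agent 1 (value 43)
Step 3: Item 1 -> Agent 3 (value 40)
Step 4: Item 2 -> Agent 3 (value 28)
Step 5: Item 3 -> Agent 0 (value 44)
Step 6: Total welfare = 43 + 40 + 28 + 44 = 155

155


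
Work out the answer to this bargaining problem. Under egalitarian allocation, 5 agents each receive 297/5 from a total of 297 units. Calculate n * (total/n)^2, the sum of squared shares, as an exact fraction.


Step 1: Each agent's share = 297/5
Step 2: Square of each share = (297/5)^2 = 88209/25
Step 3: Sum of squares = 5 * 88209/25 = 88209/5

88209/5


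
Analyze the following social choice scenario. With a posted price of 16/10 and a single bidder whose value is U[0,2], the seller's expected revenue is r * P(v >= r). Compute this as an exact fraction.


Step 1: Posted price r = 8/5, value support [0,2]
Step 2: P(v >= r) = (2 - 8/5)/2 = 1/5
Step 3: Expected revenue = r * P(v >= r) = 8/5 * 1/5
Step 4: Revenue = 8/25

8/25


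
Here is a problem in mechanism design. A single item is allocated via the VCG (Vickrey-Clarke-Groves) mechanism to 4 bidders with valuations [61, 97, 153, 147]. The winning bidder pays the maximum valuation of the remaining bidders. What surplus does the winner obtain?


Step 1: The winner is the agent with the highest value: agent 2 with value 153
Step 2: Values of other agents: [61, 97, 147]
Step 3: VCG payment = max of others' values = 147
Step 4: Surplus = 153 - 147 = 6

6


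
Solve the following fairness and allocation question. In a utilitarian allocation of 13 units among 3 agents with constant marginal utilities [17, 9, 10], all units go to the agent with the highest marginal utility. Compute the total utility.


Step 1: The marginal utilities are [17, 9, 10]
Step 2: The highest marginal utility is 17
Step 3: All 13 units go to that agent
Step 4: Total utility = 17 * 13 = 221

221


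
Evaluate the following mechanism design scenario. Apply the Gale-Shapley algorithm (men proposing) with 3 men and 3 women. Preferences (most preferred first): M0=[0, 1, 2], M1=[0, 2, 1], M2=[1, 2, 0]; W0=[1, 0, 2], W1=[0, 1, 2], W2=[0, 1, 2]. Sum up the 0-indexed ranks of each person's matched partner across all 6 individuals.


Step 1: Run Gale-Shapley (men propose, women hold best offer):
  M0 proposes to W0; she accepts
  M1 proposes to W0; she switches from M0
  M2 proposes to W1; she accepts
  M0 proposes to W1; she switches from M2
  M2 proposes to W2; she accepts
Step 2: Final matching: W0-M1, W1-M0, W2-M2
Step 3: 0-indexed ranks (man's rank of his match, then woman's): 0 + 0 + 1 + 0 + 1 + 2
Step 4: Total rank sum = 4

4


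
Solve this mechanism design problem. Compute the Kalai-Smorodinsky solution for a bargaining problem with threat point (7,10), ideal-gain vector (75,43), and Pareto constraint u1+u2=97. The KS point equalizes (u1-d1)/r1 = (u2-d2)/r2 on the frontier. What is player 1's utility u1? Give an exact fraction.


Step 1: At the KS point, (u1-d1)/r1 = (u2-d2)/r2 = t and u1+u2 = 97
Step 2: u1 = d1 + r1*t and u2 = d2 + r2*t, so (d1 + r1*t) + (d2 + r2*t) = 97
Step 3: t = (97 - 7 - 10)/(75 + 43) = 80/118 = 40/59
Step 4: u1 = d1 + r1*t = 7 + 75 * 40/59 = 3413/59
Step 5: (Check: u2 = d2 + r2*t = 2310/59; u1+u2 = 3413/59 + 2310/59 = 97, on the frontier.)

3413/59


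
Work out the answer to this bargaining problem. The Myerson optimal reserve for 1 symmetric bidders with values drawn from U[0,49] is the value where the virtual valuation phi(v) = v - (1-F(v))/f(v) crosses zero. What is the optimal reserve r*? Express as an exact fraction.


Step 1: For U[0,49], F(v) = v/49 and f(v) = 1/49
Step 2: phi(v) = v - (1 - v/49)/(1/49) = v - (49 - v) = 2v - 49
Step 3: Set phi(r*) = 0: 2r* - 49 = 0
Step 4: r* = 49/2 (the number of bidders n = 1 does not enter)

49/2


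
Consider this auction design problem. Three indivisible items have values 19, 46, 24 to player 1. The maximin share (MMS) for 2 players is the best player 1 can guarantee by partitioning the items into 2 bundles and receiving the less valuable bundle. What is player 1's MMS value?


Step 1: Item values = 19, 46, 24
Step 2: Enumerate all 2-bundle partitions and take the smaller bundle:
  Partition 1: {19} vs {46,24} -> bundles 19, 70; min = 19
  Partition 2: {46} vs {19,24} -> bundles 46, 43; min = 43
  Partition 3: {24} vs {19,46} -> bundles 24, 65; min = 24
Step 3: MMS = max(19, 43, 24) = 43

43


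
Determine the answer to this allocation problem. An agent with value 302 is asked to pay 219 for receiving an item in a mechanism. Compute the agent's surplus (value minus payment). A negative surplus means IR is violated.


Step 1: Surplus = value - payment = 302 - 219 = 83
Step 2: IR is satisfied (surplus >= 0)

83


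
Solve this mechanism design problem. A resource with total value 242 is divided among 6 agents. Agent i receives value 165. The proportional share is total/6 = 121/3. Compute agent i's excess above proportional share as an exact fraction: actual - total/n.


Step 1: Proportional share = 242/6 = 121/3
Step 2: Agent's actual allocation = 165
Step 3: Excess = 165 - 121/3 = 374/3

374/3


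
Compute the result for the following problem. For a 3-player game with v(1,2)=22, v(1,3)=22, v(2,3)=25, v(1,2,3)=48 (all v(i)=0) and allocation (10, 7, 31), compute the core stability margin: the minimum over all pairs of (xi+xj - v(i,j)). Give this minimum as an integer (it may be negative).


Step 1: Slack for coalition (1,2): x1+x2 - v12 = 17 - 22 = -5
Step 2: Slack for coalition (1,3): x1+x3 - v13 = 41 - 22 = 19
Step 3: Slack for coalition (2,3): x2+x3 - v23 = 38 - 25 = 13
Step 4: Minimum slack = min(-5, 19, 13) = -5, attained by (1,2); coalition (1,2) can block (slack < 0), so the allocation is not in the core

-5


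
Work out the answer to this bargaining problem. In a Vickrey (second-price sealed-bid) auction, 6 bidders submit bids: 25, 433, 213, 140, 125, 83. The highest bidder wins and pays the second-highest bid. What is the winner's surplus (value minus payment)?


Step 1: Sort bids in descending order: 433, 213, 140, 125, 83, 25
Step 2: The winning bid is the highest: 433
Step 3: The payment equals the second-highest bid: 213
Step 4: Surplus = winner's bid - payment = 433 - 213 = 220

220


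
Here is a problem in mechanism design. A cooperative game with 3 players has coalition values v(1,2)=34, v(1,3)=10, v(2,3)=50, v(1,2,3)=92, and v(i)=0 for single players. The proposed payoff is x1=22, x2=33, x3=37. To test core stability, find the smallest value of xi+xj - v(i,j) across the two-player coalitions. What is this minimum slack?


Step 1: Slack for coalition (1,2): x1+x2 - v12 = 55 - 34 = 21
Step 2: Slack for coalition (1,3): x1+x3 - v13 = 59 - 10 = 49
Step 3: Slack for coalition (2,3): x2+x3 - v23 = 70 - 50 = 20
Step 4: Minimum slack = min(21, 49, 20) = 20, attained by (2,3); no pair can gain by deviating, so the allocation is in the core

20


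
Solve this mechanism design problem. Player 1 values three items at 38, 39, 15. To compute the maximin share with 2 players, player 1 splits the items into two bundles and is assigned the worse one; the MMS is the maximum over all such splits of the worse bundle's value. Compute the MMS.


Step 1: Item values = 38, 39, 15
Step 2: Enumerate all 2-bundle partitions and take the smaller bundle:
  Partition 1: {38} vs {39,15} -> bundles 38, 54; min = 38
  Partition 2: {39} vs {38,15} -> bundles 39, 53; min = 39
  Partition 3: {15} vs {38,39} -> bundles 15, 77; min = 15
Step 3: MMS = max(38, 39, 15) = 39

39


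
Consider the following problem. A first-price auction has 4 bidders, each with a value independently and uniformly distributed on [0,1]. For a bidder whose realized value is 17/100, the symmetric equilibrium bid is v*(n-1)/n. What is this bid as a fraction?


Step 1: The symmetric BNE bidding function is b(v) = v * (n-1) / n
Step 2: Substitute v = 17/100 and n = 4
Step 3: b = 17/100 * 3/4
Step 4: b = 51/400

51/400


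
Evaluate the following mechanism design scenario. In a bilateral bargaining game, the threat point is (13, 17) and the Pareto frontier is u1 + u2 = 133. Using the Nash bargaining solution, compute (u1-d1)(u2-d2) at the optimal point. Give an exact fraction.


Step 1: The Nash solution splits surplus symmetrically above the disagreement point
Step 2: u1 = (total + d1 - d2)/2 = (133 + 13 - 17)/2 = 129/2
Step 3: u2 = (total - d1 + d2)/2 = (133 - 13 + 17)/2 = 137/2
Step 4: Nash product = (129/2 - 13) * (137/2 - 17)
Step 5: = 103/2 * 103/2 = 10609/4

10609/4


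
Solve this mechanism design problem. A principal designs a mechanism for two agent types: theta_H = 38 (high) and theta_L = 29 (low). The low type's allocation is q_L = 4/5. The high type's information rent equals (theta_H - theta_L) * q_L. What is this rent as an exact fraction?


Step 1: theta_H - theta_L = 38 - 29 = 9
Step 2: Information rent = (theta_H - theta_L) * q_L
Step 3: = 9 * 4/5
Step 4: = 36/5

36/5


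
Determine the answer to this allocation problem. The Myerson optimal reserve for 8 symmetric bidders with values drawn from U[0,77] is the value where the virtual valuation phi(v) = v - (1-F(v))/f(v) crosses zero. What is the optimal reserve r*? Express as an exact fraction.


Step 1: For U[0,77], F(v) = v/77 and f(v) = 1/77
Step 2: phi(v) = v - (1 - v/77)/(1/77) = v - (77 - v) = 2v - 77
Step 3: Set phi(r*) = 0: 2r* - 77 = 0
Step 4: r* = 77/2 (the number of bidders n = 8 does not enter)

77/2


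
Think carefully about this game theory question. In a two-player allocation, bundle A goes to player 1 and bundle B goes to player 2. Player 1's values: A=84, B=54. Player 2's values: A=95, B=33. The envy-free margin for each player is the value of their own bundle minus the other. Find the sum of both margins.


Step 1: Player 1's margin = v1(A) - v1(B) = 84 - 54 = 30
Step 2: Player 2's margin = v2(B) - v2(A) = 33 - 95 = -62
Step 3: Total margin = 30 + -62 = -32

-32


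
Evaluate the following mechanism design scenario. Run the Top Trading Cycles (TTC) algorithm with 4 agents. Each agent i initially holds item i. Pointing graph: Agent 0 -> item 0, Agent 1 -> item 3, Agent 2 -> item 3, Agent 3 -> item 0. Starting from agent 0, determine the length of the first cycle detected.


Step 1: Trace the pointer graph from agent 0: 0 -> 0
Step 2: A cycle is detected when we revisit agent 0
Step 3: The cycle is: 0 -> 0
Step 4: Cycle length = 1

1


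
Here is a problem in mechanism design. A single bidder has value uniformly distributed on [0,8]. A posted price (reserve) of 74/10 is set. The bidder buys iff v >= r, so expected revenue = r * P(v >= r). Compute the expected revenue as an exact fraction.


Step 1: Posted price r = 37/5, value support [0,8]
Step 2: P(v >= r) = (8 - 37/5)/8 = 3/40
Step 3: Expected revenue = r * P(v >= r) = 37/5 * 3/40
Step 4: Revenue = 111/200

111/200


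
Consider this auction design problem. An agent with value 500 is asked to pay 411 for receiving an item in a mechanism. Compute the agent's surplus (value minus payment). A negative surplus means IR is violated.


Step 1: Surplus = value - payment = 500 - 411 = 89
Step 2: IR is satisfied (surplus >= 0)

89


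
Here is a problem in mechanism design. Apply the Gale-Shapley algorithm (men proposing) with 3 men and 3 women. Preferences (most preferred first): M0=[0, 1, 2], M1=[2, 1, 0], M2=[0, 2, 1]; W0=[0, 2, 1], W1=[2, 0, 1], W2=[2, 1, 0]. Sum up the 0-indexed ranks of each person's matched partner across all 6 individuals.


Step 1: Run Gale-Shapley (men propose, women hold best offer):
  M0 proposes to W0; she accepts
  M1 proposes to W2; she accepts
  M2 proposes to W0; rejected
  M2 proposes to W2; she switches from M1
  M1 proposes to W1; she accepts
Step 2: Final matching: W0-M0, W1-M1, W2-M2
Step 3: 0-indexed ranks (man's rank of his match, then woman's): 0 + 0 + 1 + 2 + 1 + 0
Step 4: Total rank sum = 4

4


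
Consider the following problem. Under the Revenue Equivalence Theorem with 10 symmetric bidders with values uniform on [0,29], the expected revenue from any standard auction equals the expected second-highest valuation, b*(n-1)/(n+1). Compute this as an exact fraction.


Step 1: By Revenue Equivalence, expected revenue = b*(n-1)/(n+1)
Step 2: Substituting n = 10, b = 29
Step 3: Revenue = 29*(10-1)/(10+1) = 29*9/11
Step 4: Revenue = 261/11

261/11


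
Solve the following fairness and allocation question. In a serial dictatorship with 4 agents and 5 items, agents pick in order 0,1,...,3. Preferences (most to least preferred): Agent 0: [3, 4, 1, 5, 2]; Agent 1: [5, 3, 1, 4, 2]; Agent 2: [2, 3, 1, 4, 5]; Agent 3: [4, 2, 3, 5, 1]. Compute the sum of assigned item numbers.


Step 1: Agent 0 picks item 3
Step 2: Agent 1 picks item 5
Step 3: Agent 2 picks item 2
Step 4: Agent 3 picks item 4
Step 5: Sum = 3 + 5 + 2 + 4 = 14

14


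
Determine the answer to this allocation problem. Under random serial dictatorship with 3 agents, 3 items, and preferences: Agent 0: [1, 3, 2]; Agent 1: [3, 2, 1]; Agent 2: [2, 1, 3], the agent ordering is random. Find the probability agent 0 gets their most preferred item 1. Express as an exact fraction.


Step 1: Agent 0 wants item 1
Step 2: There are 6 possible orderings of agents
Step 3: In 6 orderings, agent 0 gets item 1
Step 4: Probability = 6/6 = 1

1


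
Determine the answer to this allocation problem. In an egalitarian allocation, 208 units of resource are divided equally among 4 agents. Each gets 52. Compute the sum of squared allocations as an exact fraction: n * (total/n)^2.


Step 1: Each agent's share = 208/4 = 52
Step 2: Square of each share = (52)^2 = 2704
Step 3: Sum of squares = 4 * 2704 = 10816

10816


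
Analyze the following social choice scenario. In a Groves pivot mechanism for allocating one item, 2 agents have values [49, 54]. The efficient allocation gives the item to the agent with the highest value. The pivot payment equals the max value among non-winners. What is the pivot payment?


Step 1: The efficient winner is agent 1 with value 54
Step 2: Other agents' values: [49]
Step 3: Pivot payment = max(others) = 49
Step 4: The winner pays 49

49


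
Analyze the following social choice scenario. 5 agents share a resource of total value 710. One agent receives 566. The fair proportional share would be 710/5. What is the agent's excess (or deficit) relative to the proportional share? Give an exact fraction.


Step 1: Proportional share = 710/5 = 142
Step 2: Agent's actual allocation = 566
Step 3: Excess = 566 - 142 = 424

424


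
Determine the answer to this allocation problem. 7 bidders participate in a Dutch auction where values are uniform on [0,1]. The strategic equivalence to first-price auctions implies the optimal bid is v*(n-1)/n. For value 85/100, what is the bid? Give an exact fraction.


Step 1: Dutch auctions are strategically equivalent to first-price auctions
Step 2: The equilibrium bid is b(v) = v*(n-1)/n
Step 3: b = 17/20 * 6/7
Step 4: b = 51/70

51/70


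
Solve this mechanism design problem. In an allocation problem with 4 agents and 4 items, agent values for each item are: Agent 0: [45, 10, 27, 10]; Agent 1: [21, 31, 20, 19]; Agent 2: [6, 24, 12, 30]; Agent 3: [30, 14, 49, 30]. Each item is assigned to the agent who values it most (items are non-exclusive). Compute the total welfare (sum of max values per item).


Step 1: For each item, find the maximum value among all agents.
Step 2: Item 0 -> Agent 0 (value 45)
Step 3: Item 1 -> Agent 1 (value 31)
Step 4: Item 2 -> Agent 3 (value 49)
Step 5: Item 3 -> Agent 2 (value 30)
Step 6: Total welfare = 45 + 31 + 49 + 30 = 155

155


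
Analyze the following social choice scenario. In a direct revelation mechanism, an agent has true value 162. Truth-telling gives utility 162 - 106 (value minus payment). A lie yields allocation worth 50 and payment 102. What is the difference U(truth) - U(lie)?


Step 1: U(truth) = value - payment = 162 - 106 = 56
Step 2: U(lie) = allocation - payment = 50 - 102 = -52
Step 3: IC gap = 56 - (-52) = 108

108


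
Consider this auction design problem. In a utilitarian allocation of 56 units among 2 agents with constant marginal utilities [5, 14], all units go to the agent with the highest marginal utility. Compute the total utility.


Step 1: The marginal utilities are [5, 14]
Step 2: The highest marginal utility is 14
Step 3: All 56 units go to that agent
Step 4: Total utility = 14 * 56 = 784

784
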